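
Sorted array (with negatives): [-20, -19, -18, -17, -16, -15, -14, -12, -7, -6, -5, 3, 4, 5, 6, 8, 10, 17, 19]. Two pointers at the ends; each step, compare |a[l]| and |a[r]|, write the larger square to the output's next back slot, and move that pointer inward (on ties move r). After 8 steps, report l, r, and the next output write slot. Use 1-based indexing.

l=7, r=17, next write slot=11

[1,19] |-20|>|19| out[19]=400 → l++
[2,19] |-19|<=|19| out[18]=361 → r--
[2,18] |-19|>|17| out[17]=361 → l++
[3,18] |-18|>|17| out[16]=324 → l++
[4,18] |-17|<=|17| out[15]=289 → r--
[4,17] |-17|>|10| out[14]=289 → l++
[5,17] |-16|>|10| out[13]=256 → l++
[6,17] |-15|>|10| out[12]=225 → l++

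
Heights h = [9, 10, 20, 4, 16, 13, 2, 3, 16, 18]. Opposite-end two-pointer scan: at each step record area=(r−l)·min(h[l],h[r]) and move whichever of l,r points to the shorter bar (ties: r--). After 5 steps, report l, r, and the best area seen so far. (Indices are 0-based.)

l=0 r=9: min(9,18)*9=81 best=81 *, l++
l=1 r=9: min(10,18)*8=80 best=81, l++
l=2 r=9: min(20,18)*7=126 best=126 *, r--
l=2 r=8: min(20,16)*6=96 best=126, r--
l=2 r=7: min(20,3)*5=15 best=126, r--

l=2, r=6, best area=126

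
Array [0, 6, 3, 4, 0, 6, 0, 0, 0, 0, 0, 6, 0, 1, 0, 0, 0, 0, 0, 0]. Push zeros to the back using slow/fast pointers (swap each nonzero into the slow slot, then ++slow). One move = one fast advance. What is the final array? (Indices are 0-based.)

slow=0 fast=0: a[fast]=0, fast++
slow=0 fast=1: a[fast]=6≠0 swap→a[0]=6, slow++,fast++
slow=1 fast=2: a[fast]=3≠0 swap→a[1]=3, slow++,fast++
slow=2 fast=3: a[fast]=4≠0 swap→a[2]=4, slow++,fast++
slow=3 fast=4: a[fast]=0, fast++
slow=3 fast=5: a[fast]=6≠0 swap→a[3]=6, slow++,fast++
slow=4 fast=6: a[fast]=0, fast++
slow=4 fast=7: a[fast]=0, fast++
slow=4 fast=8: a[fast]=0, fast++
slow=4 fast=9: a[fast]=0, fast++
slow=4 fast=10: a[fast]=0, fast++
slow=4 fast=11: a[fast]=6≠0 swap→a[4]=6, slow++,fast++
slow=5 fast=12: a[fast]=0, fast++
slow=5 fast=13: a[fast]=1≠0 swap→a[5]=1, slow++,fast++
slow=6 fast=14: a[fast]=0, fast++
slow=6 fast=15: a[fast]=0, fast++
slow=6 fast=16: a[fast]=0, fast++
slow=6 fast=17: a[fast]=0, fast++
slow=6 fast=18: a[fast]=0, fast++
slow=6 fast=19: a[fast]=0, fast++

[6, 3, 4, 6, 6, 1, 0, 0, 0, 0, 0, 0, 0, 0, 0, 0, 0, 0, 0, 0]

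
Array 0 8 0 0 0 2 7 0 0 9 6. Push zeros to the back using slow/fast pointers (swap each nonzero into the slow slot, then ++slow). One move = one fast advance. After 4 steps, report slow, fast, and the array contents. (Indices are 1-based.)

slow=2, fast=5, a=[8, 0, 0, 0, 0, 2, 7, 0, 0, 9, 6]

(s=1,f=1) a[fast]=0 → fast++
(s=1,f=2) a[fast]=8≠0 swap→a[1]=8 → slow++,fast++
(s=2,f=3) a[fast]=0 → fast++
(s=2,f=4) a[fast]=0 → fast++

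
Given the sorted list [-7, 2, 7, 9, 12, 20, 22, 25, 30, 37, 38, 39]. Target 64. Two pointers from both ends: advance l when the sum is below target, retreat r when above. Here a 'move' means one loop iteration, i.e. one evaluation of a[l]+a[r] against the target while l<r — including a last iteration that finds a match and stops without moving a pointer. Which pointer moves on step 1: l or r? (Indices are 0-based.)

l=0 r=11: -7+39=32 <64, l++

l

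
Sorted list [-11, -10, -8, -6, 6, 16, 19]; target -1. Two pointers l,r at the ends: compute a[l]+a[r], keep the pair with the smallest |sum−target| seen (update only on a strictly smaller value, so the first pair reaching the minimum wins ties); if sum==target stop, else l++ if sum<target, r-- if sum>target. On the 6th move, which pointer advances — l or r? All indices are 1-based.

[1,7] -11+19=8 d=9 * → r--
[1,6] -11+16=5 d=6 * → r--
[1,5] -11+6=-5 d=4 * → l++
[2,5] -10+6=-4 d=3 * → l++
[3,5] -8+6=-2 d=1 * → l++
[4,5] -6+6=0 d=1 → r--

r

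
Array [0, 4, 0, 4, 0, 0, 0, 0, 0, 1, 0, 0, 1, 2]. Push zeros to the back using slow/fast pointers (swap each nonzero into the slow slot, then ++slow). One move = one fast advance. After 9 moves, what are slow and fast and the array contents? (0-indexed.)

slow=2, fast=9, a=[4, 4, 0, 0, 0, 0, 0, 0, 0, 1, 0, 0, 1, 2]

slow=0 fast=0: a[fast]=0, fast++
slow=0 fast=1: a[fast]=4≠0 swap→a[0]=4, slow++,fast++
slow=1 fast=2: a[fast]=0, fast++
slow=1 fast=3: a[fast]=4≠0 swap→a[1]=4, slow++,fast++
slow=2 fast=4: a[fast]=0, fast++
slow=2 fast=5: a[fast]=0, fast++
slow=2 fast=6: a[fast]=0, fast++
slow=2 fast=7: a[fast]=0, fast++
slow=2 fast=8: a[fast]=0, fast++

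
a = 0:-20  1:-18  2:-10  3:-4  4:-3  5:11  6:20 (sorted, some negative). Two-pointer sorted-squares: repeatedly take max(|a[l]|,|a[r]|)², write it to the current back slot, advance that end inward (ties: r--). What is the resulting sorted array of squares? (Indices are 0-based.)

[0,6] |-20|<=|20| out[6]=400 → r--
[0,5] |-20|>|11| out[5]=400 → l++
[1,5] |-18|>|11| out[4]=324 → l++
[2,5] |-10|<=|11| out[3]=121 → r--
[2,4] |-10|>|-3| out[2]=100 → l++
[3,4] |-4|>|-3| out[1]=16 → l++
[4,4] |-3|<=|-3| out[0]=9 → r--

[9, 16, 100, 121, 324, 400, 400]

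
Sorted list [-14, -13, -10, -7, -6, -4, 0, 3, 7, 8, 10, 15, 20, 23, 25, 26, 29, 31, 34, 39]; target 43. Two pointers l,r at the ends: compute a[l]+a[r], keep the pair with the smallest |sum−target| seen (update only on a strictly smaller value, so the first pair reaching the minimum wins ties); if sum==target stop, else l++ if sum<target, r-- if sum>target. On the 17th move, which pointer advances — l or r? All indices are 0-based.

r

[0,19] -14+39=25 d=18 * → l++
[1,19] -13+39=26 d=17 * → l++
[2,19] -10+39=29 d=14 * → l++
[3,19] -7+39=32 d=11 * → l++
[4,19] -6+39=33 d=10 * → l++
[5,19] -4+39=35 d=8 * → l++
[6,19] 0+39=39 d=4 * → l++
[7,19] 3+39=42 d=1 * → l++
[8,19] 7+39=46 d=3 → r--
[8,18] 7+34=41 d=2 → l++
[9,18] 8+34=42 d=1 → l++
[10,18] 10+34=44 d=1 → r--
[10,17] 10+31=41 d=2 → l++
[11,17] 15+31=46 d=3 → r--
[11,16] 15+29=44 d=1 → r--
[11,15] 15+26=41 d=2 → l++
[12,15] 20+26=46 d=3 → r--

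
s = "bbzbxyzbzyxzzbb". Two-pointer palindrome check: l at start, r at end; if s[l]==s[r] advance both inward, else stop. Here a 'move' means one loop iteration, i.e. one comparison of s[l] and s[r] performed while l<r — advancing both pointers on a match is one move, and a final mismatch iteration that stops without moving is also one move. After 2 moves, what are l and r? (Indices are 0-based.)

l=0 r=14: 'b'=='b', l++,r--
l=1 r=13: 'b'=='b', l++,r--

l=2, r=12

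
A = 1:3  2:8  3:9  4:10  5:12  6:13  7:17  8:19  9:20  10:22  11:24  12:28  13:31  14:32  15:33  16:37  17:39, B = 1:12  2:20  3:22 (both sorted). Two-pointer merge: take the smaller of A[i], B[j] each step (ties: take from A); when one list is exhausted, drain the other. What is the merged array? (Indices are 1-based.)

[3, 8, 9, 10, 12, 12, 13, 17, 19, 20, 20, 22, 22, 24, 28, 31, 32, 33, 37, 39]

[i=1,j=1] A[i]=3<=B[j]=12 take 3 → i++
[i=2,j=1] A[i]=8<=B[j]=12 take 8 → i++
[i=3,j=1] A[i]=9<=B[j]=12 take 9 → i++
[i=4,j=1] A[i]=10<=B[j]=12 take 10 → i++
[i=5,j=1] A[i]=12<=B[j]=12 take 12 → i++
[i=6,j=1] A[i]=13>B[j]=12 take 12 → j++
[i=6,j=2] A[i]=13<=B[j]=20 take 13 → i++
[i=7,j=2] A[i]=17<=B[j]=20 take 17 → i++
[i=8,j=2] A[i]=19<=B[j]=20 take 19 → i++
[i=9,j=2] A[i]=20<=B[j]=20 take 20 → i++
[i=10,j=2] A[i]=22>B[j]=20 take 20 → j++
[i=10,j=3] A[i]=22<=B[j]=22 take 22 → i++
[i=11,j=3] A[i]=24>B[j]=22 take 22 → j++
[i=11,j=4] B done, take A[i]=24 → i++
[i=12,j=4] B done, take A[i]=28 → i++
[i=13,j=4] B done, take A[i]=31 → i++
[i=14,j=4] B done, take A[i]=32 → i++
[i=15,j=4] B done, take A[i]=33 → i++
[i=16,j=4] B done, take A[i]=37 → i++
[i=17,j=4] B done, take A[i]=39 → i++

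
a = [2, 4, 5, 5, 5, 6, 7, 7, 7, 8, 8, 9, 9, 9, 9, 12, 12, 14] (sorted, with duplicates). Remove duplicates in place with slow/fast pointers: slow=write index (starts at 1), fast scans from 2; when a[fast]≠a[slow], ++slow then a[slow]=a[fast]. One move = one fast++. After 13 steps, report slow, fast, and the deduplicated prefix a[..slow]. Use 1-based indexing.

slow=1 fast=2: a[fast]=4≠a[slow]=2 write a[2]=4, slow++,fast++
slow=2 fast=3: a[fast]=5≠a[slow]=4 write a[3]=5, slow++,fast++
slow=3 fast=4: a[fast]=5=a[slow] dup, fast++
slow=3 fast=5: a[fast]=5=a[slow] dup, fast++
slow=3 fast=6: a[fast]=6≠a[slow]=5 write a[4]=6, slow++,fast++
slow=4 fast=7: a[fast]=7≠a[slow]=6 write a[5]=7, slow++,fast++
slow=5 fast=8: a[fast]=7=a[slow] dup, fast++
slow=5 fast=9: a[fast]=7=a[slow] dup, fast++
slow=5 fast=10: a[fast]=8≠a[slow]=7 write a[6]=8, slow++,fast++
slow=6 fast=11: a[fast]=8=a[slow] dup, fast++
slow=6 fast=12: a[fast]=9≠a[slow]=8 write a[7]=9, slow++,fast++
slow=7 fast=13: a[fast]=9=a[slow] dup, fast++
slow=7 fast=14: a[fast]=9=a[slow] dup, fast++

slow=7, fast=15, prefix=[2, 4, 5, 6, 7, 8, 9]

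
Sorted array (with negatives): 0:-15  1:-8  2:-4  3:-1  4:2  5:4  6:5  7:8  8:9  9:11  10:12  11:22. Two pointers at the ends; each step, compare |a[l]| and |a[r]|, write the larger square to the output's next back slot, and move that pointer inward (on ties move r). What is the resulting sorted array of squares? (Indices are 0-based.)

l=0 r=11: |-15|<=|22| out[11]=484, r--
l=0 r=10: |-15|>|12| out[10]=225, l++
l=1 r=10: |-8|<=|12| out[9]=144, r--
l=1 r=9: |-8|<=|11| out[8]=121, r--
l=1 r=8: |-8|<=|9| out[7]=81, r--
l=1 r=7: |-8|<=|8| out[6]=64, r--
l=1 r=6: |-8|>|5| out[5]=64, l++
l=2 r=6: |-4|<=|5| out[4]=25, r--
l=2 r=5: |-4|<=|4| out[3]=16, r--
l=2 r=4: |-4|>|2| out[2]=16, l++
l=3 r=4: |-1|<=|2| out[1]=4, r--
l=3 r=3: |-1|<=|-1| out[0]=1, r--

[1, 4, 16, 16, 25, 64, 64, 81, 121, 144, 225, 484]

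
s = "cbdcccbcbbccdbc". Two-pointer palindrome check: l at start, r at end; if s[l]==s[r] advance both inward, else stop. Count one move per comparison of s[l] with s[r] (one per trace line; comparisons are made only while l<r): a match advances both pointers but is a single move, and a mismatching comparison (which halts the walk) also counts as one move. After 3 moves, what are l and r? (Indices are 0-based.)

l=3, r=11

[0,14] 'c'=='c' → l++,r--
[1,13] 'b'=='b' → l++,r--
[2,12] 'd'=='d' → l++,r--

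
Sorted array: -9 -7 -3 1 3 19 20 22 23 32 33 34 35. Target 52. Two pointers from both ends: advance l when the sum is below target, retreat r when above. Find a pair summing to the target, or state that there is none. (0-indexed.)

[0,12] -9+35=26 <52 → l++
[1,12] -7+35=28 <52 → l++
[2,12] -3+35=32 <52 → l++
[3,12] 1+35=36 <52 → l++
[4,12] 3+35=38 <52 → l++
[5,12] 19+35=54 >52 → r--
[5,11] 19+34=53 >52 → r--
[5,10] 19+33=52 → found

(19, 33)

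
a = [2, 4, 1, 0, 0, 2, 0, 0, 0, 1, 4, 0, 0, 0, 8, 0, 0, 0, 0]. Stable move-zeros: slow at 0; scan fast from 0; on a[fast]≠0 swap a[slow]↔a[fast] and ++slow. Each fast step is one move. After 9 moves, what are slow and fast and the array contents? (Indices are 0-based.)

slow=0 fast=0: a[fast]=2≠0 swap→a[0]=2, slow++,fast++
slow=1 fast=1: a[fast]=4≠0 swap→a[1]=4, slow++,fast++
slow=2 fast=2: a[fast]=1≠0 swap→a[2]=1, slow++,fast++
slow=3 fast=3: a[fast]=0, fast++
slow=3 fast=4: a[fast]=0, fast++
slow=3 fast=5: a[fast]=2≠0 swap→a[3]=2, slow++,fast++
slow=4 fast=6: a[fast]=0, fast++
slow=4 fast=7: a[fast]=0, fast++
slow=4 fast=8: a[fast]=0, fast++

slow=4, fast=9, a=[2, 4, 1, 2, 0, 0, 0, 0, 0, 1, 4, 0, 0, 0, 8, 0, 0, 0, 0]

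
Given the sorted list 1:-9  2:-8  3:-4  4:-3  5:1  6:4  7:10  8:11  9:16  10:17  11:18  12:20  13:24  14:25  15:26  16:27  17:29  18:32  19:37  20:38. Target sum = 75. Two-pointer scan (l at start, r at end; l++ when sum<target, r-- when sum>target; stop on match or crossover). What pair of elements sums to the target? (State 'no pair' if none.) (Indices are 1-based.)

(37, 38)

l=1 r=20: -9+38=29 <75, l++
l=2 r=20: -8+38=30 <75, l++
l=3 r=20: -4+38=34 <75, l++
l=4 r=20: -3+38=35 <75, l++
l=5 r=20: 1+38=39 <75, l++
l=6 r=20: 4+38=42 <75, l++
l=7 r=20: 10+38=48 <75, l++
l=8 r=20: 11+38=49 <75, l++
l=9 r=20: 16+38=54 <75, l++
l=10 r=20: 17+38=55 <75, l++
l=11 r=20: 18+38=56 <75, l++
l=12 r=20: 20+38=58 <75, l++
l=13 r=20: 24+38=62 <75, l++
l=14 r=20: 25+38=63 <75, l++
l=15 r=20: 26+38=64 <75, l++
l=16 r=20: 27+38=65 <75, l++
l=17 r=20: 29+38=67 <75, l++
l=18 r=20: 32+38=70 <75, l++
l=19 r=20: 37+38=75, found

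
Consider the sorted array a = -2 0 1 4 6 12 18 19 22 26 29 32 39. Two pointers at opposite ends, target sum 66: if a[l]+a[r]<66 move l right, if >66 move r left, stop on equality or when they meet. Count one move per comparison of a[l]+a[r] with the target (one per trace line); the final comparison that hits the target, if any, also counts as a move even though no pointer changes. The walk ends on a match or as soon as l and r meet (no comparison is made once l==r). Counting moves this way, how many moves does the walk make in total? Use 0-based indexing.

12 moves

[0,12] -2+39=37 <66 → l++
[1,12] 0+39=39 <66 → l++
[2,12] 1+39=40 <66 → l++
[3,12] 4+39=43 <66 → l++
[4,12] 6+39=45 <66 → l++
[5,12] 12+39=51 <66 → l++
[6,12] 18+39=57 <66 → l++
[7,12] 19+39=58 <66 → l++
[8,12] 22+39=61 <66 → l++
[9,12] 26+39=65 <66 → l++
[10,12] 29+39=68 >66 → r--
[10,11] 29+32=61 <66 → l++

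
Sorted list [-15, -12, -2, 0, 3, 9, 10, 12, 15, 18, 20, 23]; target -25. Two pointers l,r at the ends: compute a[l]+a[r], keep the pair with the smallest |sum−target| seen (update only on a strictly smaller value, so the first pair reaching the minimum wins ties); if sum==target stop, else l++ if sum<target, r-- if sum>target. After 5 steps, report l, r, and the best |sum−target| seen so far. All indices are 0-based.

l=0 r=11: -15+23=8 d=33 *, r--
l=0 r=10: -15+20=5 d=30 *, r--
l=0 r=9: -15+18=3 d=28 *, r--
l=0 r=8: -15+15=0 d=25 *, r--
l=0 r=7: -15+12=-3 d=22 *, r--

l=0, r=6, best |Δ|=22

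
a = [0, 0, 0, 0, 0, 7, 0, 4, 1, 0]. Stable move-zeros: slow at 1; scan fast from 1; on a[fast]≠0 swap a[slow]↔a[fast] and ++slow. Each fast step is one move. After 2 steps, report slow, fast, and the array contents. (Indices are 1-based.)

(s=1,f=1) a[fast]=0 → fast++
(s=1,f=2) a[fast]=0 → fast++

slow=1, fast=3, a=[0, 0, 0, 0, 0, 7, 0, 4, 1, 0]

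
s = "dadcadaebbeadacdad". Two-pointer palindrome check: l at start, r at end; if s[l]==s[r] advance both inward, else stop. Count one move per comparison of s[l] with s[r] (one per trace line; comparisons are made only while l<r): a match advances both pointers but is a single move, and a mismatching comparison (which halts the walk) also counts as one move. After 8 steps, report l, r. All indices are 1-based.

l=9, r=10

[1,18] 'd'=='d' → l++,r--
[2,17] 'a'=='a' → l++,r--
[3,16] 'd'=='d' → l++,r--
[4,15] 'c'=='c' → l++,r--
[5,14] 'a'=='a' → l++,r--
[6,13] 'd'=='d' → l++,r--
[7,12] 'a'=='a' → l++,r--
[8,11] 'e'=='e' → l++,r--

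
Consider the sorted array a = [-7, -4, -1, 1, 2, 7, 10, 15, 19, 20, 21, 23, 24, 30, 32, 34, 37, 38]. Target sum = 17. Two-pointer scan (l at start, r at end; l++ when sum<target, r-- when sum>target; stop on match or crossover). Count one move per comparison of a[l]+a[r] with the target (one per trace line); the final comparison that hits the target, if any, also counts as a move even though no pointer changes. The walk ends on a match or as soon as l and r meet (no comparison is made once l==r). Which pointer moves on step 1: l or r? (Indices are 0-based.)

[0,17] -7+38=31 >17 → r--

r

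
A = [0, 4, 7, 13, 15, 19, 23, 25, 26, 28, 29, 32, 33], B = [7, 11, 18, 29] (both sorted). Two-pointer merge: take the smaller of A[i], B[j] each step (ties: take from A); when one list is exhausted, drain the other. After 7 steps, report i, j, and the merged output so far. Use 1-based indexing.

[i=1,j=1] A[i]=0<=B[j]=7 take 0 → i++
[i=2,j=1] A[i]=4<=B[j]=7 take 4 → i++
[i=3,j=1] A[i]=7<=B[j]=7 take 7 → i++
[i=4,j=1] A[i]=13>B[j]=7 take 7 → j++
[i=4,j=2] A[i]=13>B[j]=11 take 11 → j++
[i=4,j=3] A[i]=13<=B[j]=18 take 13 → i++
[i=5,j=3] A[i]=15<=B[j]=18 take 15 → i++

i=6, j=3, merged so far=[0, 4, 7, 7, 11, 13, 15]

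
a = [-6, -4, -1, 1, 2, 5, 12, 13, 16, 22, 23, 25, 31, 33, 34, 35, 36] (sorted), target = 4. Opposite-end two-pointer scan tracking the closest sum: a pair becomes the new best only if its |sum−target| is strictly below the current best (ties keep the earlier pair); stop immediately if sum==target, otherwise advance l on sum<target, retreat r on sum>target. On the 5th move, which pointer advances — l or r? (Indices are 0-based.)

[0,16] -6+36=30 d=26 * → r--
[0,15] -6+35=29 d=25 * → r--
[0,14] -6+34=28 d=24 * → r--
[0,13] -6+33=27 d=23 * → r--
[0,12] -6+31=25 d=21 * → r--

r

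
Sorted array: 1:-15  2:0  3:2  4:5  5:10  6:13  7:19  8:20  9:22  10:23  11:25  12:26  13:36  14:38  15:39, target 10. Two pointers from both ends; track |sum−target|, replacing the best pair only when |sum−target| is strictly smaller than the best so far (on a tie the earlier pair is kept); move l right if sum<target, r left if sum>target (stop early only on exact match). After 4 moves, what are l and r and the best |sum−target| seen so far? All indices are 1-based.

l=1, r=11, best |Δ|=1

[1,15] -15+39=24 d=14 * → r--
[1,14] -15+38=23 d=13 * → r--
[1,13] -15+36=21 d=11 * → r--
[1,12] -15+26=11 d=1 * → r--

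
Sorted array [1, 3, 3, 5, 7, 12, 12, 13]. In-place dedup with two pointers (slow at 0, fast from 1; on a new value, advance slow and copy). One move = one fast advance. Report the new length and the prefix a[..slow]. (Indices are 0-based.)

length 6; prefix = [1, 3, 5, 7, 12, 13]

(s=0,f=1) a[fast]=3≠a[slow]=1 write a[1]=3 → slow++,fast++
(s=1,f=2) a[fast]=3=a[slow] dup → fast++
(s=1,f=3) a[fast]=5≠a[slow]=3 write a[2]=5 → slow++,fast++
(s=2,f=4) a[fast]=7≠a[slow]=5 write a[3]=7 → slow++,fast++
(s=3,f=5) a[fast]=12≠a[slow]=7 write a[4]=12 → slow++,fast++
(s=4,f=6) a[fast]=12=a[slow] dup → fast++
(s=4,f=7) a[fast]=13≠a[slow]=12 write a[5]=13 → slow++,fast++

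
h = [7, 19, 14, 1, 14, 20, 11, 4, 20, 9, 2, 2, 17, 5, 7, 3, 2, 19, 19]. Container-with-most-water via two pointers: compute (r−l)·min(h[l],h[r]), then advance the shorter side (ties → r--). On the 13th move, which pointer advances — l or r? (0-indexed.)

l

[0,18] min(7,19)*18=126 best=126 * → l++
[1,18] min(19,19)*17=323 best=323 * → r--
[1,17] min(19,19)*16=304 best=323 → r--
[1,16] min(19,2)*15=30 best=323 → r--
[1,15] min(19,3)*14=42 best=323 → r--
[1,14] min(19,7)*13=91 best=323 → r--
[1,13] min(19,5)*12=60 best=323 → r--
[1,12] min(19,17)*11=187 best=323 → r--
[1,11] min(19,2)*10=20 best=323 → r--
[1,10] min(19,2)*9=18 best=323 → r--
[1,9] min(19,9)*8=72 best=323 → r--
[1,8] min(19,20)*7=133 best=323 → l++
[2,8] min(14,20)*6=84 best=323 → l++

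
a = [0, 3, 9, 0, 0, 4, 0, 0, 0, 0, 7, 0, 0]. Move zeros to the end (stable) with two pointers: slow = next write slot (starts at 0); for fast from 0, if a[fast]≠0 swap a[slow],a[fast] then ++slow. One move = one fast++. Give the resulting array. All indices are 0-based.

[3, 9, 4, 7, 0, 0, 0, 0, 0, 0, 0, 0, 0]

(s=0,f=0) a[fast]=0 → fast++
(s=0,f=1) a[fast]=3≠0 swap→a[0]=3 → slow++,fast++
(s=1,f=2) a[fast]=9≠0 swap→a[1]=9 → slow++,fast++
(s=2,f=3) a[fast]=0 → fast++
(s=2,f=4) a[fast]=0 → fast++
(s=2,f=5) a[fast]=4≠0 swap→a[2]=4 → slow++,fast++
(s=3,f=6) a[fast]=0 → fast++
(s=3,f=7) a[fast]=0 → fast++
(s=3,f=8) a[fast]=0 → fast++
(s=3,f=9) a[fast]=0 → fast++
(s=3,f=10) a[fast]=7≠0 swap→a[3]=7 → slow++,fast++
(s=4,f=11) a[fast]=0 → fast++
(s=4,f=12) a[fast]=0 → fast++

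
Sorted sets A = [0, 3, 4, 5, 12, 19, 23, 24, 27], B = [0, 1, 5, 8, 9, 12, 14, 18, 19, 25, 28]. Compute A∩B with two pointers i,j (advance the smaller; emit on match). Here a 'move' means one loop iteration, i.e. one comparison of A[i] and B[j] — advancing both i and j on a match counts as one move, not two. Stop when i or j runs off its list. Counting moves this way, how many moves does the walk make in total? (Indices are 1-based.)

15 moves

[i=1,j=1] 0==0 emit → i++,j++
[i=2,j=2] 3>1 → j++
[i=2,j=3] 3<5 → i++
[i=3,j=3] 4<5 → i++
[i=4,j=3] 5==5 emit → i++,j++
[i=5,j=4] 12>8 → j++
[i=5,j=5] 12>9 → j++
[i=5,j=6] 12==12 emit → i++,j++
[i=6,j=7] 19>14 → j++
[i=6,j=8] 19>18 → j++
[i=6,j=9] 19==19 emit → i++,j++
[i=7,j=10] 23<25 → i++
[i=8,j=10] 24<25 → i++
[i=9,j=10] 27>25 → j++
[i=9,j=11] 27<28 → i++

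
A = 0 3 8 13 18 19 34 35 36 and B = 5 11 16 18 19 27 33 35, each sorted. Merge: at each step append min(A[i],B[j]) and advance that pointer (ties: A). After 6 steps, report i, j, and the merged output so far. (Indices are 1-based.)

i=5, j=3, merged so far=[0, 3, 5, 8, 11, 13]

i=1 j=1: A[i]=0<=B[j]=5 take 0, i++
i=2 j=1: A[i]=3<=B[j]=5 take 3, i++
i=3 j=1: A[i]=8>B[j]=5 take 5, j++
i=3 j=2: A[i]=8<=B[j]=11 take 8, i++
i=4 j=2: A[i]=13>B[j]=11 take 11, j++
i=4 j=3: A[i]=13<=B[j]=16 take 13, i++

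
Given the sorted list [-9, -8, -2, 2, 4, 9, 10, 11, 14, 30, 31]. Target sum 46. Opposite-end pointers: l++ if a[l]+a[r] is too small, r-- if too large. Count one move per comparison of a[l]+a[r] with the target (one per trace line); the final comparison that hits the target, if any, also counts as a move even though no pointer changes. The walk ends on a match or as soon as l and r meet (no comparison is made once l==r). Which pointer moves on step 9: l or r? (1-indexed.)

l=1 r=11: -9+31=22 <46, l++
l=2 r=11: -8+31=23 <46, l++
l=3 r=11: -2+31=29 <46, l++
l=4 r=11: 2+31=33 <46, l++
l=5 r=11: 4+31=35 <46, l++
l=6 r=11: 9+31=40 <46, l++
l=7 r=11: 10+31=41 <46, l++
l=8 r=11: 11+31=42 <46, l++
l=9 r=11: 14+31=45 <46, l++

l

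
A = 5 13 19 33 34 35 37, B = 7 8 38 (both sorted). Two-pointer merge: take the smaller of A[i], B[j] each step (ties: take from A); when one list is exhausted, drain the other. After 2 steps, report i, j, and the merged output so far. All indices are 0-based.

[i=0,j=0] A[i]=5<=B[j]=7 take 5 → i++
[i=1,j=0] A[i]=13>B[j]=7 take 7 → j++

i=1, j=1, merged so far=[5, 7]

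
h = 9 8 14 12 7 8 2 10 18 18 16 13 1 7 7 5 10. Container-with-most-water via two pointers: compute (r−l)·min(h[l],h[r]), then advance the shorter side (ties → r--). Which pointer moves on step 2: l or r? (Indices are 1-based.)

[1,17] min(9,10)*16=144 best=144 * → l++
[2,17] min(8,10)*15=120 best=144 → l++

l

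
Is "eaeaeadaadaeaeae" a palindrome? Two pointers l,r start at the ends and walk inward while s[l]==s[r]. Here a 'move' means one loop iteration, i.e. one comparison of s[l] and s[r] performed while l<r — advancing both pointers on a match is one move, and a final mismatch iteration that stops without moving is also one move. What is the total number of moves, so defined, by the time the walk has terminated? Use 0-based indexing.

8 moves

l=0 r=15: 'e'=='e', l++,r--
l=1 r=14: 'a'=='a', l++,r--
l=2 r=13: 'e'=='e', l++,r--
l=3 r=12: 'a'=='a', l++,r--
l=4 r=11: 'e'=='e', l++,r--
l=5 r=10: 'a'=='a', l++,r--
l=6 r=9: 'd'=='d', l++,r--
l=7 r=8: 'a'=='a', l++,r--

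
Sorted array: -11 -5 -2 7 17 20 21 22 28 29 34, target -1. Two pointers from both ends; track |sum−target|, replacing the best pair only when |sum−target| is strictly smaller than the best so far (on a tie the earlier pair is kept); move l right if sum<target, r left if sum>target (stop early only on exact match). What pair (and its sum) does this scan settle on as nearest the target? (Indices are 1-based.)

l=1 r=11: -11+34=23 d=24 *, r--
l=1 r=10: -11+29=18 d=19 *, r--
l=1 r=9: -11+28=17 d=18 *, r--
l=1 r=8: -11+22=11 d=12 *, r--
l=1 r=7: -11+21=10 d=11 *, r--
l=1 r=6: -11+20=9 d=10 *, r--
l=1 r=5: -11+17=6 d=7 *, r--
l=1 r=4: -11+7=-4 d=3 *, l++
l=2 r=4: -5+7=2 d=3, r--
l=2 r=3: -5+-2=-7 d=6, l++

pair (-11, 7) with sum -4 (|Δ|=3)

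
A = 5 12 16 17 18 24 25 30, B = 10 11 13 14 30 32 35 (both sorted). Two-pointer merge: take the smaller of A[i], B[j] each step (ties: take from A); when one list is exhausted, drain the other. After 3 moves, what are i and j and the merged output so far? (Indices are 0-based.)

i=1, j=2, merged so far=[5, 10, 11]

[i=0,j=0] A[i]=5<=B[j]=10 take 5 → i++
[i=1,j=0] A[i]=12>B[j]=10 take 10 → j++
[i=1,j=1] A[i]=12>B[j]=11 take 11 → j++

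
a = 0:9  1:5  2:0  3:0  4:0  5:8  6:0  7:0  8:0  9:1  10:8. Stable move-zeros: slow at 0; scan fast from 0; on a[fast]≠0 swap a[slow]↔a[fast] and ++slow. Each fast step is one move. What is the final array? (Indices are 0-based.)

(s=0,f=0) a[fast]=9≠0 swap→a[0]=9 → slow++,fast++
(s=1,f=1) a[fast]=5≠0 swap→a[1]=5 → slow++,fast++
(s=2,f=2) a[fast]=0 → fast++
(s=2,f=3) a[fast]=0 → fast++
(s=2,f=4) a[fast]=0 → fast++
(s=2,f=5) a[fast]=8≠0 swap→a[2]=8 → slow++,fast++
(s=3,f=6) a[fast]=0 → fast++
(s=3,f=7) a[fast]=0 → fast++
(s=3,f=8) a[fast]=0 → fast++
(s=3,f=9) a[fast]=1≠0 swap→a[3]=1 → slow++,fast++
(s=4,f=10) a[fast]=8≠0 swap→a[4]=8 → slow++,fast++

[9, 5, 8, 1, 8, 0, 0, 0, 0, 0, 0]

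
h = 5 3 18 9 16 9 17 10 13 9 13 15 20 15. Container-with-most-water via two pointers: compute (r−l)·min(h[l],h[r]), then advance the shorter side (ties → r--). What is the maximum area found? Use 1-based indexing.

max area = 180

[1,14] min(5,15)*13=65 best=65 * → l++
[2,14] min(3,15)*12=36 best=65 → l++
[3,14] min(18,15)*11=165 best=165 * → r--
[3,13] min(18,20)*10=180 best=180 * → l++
[4,13] min(9,20)*9=81 best=180 → l++
[5,13] min(16,20)*8=128 best=180 → l++
[6,13] min(9,20)*7=63 best=180 → l++
[7,13] min(17,20)*6=102 best=180 → l++
[8,13] min(10,20)*5=50 best=180 → l++
[9,13] min(13,20)*4=52 best=180 → l++
[10,13] min(9,20)*3=27 best=180 → l++
[11,13] min(13,20)*2=26 best=180 → l++
[12,13] min(15,20)*1=15 best=180 → l++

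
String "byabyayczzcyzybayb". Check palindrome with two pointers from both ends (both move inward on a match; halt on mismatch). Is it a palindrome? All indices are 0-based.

[0,17] 'b'=='b' → l++,r--
[1,16] 'y'=='y' → l++,r--
[2,15] 'a'=='a' → l++,r--
[3,14] 'b'=='b' → l++,r--
[4,13] 'y'=='y' → l++,r--
[5,12] 'a'!='z' → stop

not a palindrome (mismatch at 5,12)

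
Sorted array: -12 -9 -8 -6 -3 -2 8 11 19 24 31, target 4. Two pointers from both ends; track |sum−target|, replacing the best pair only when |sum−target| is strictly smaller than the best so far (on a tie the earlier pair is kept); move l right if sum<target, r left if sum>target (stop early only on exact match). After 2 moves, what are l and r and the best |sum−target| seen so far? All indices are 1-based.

[1,11] -12+31=19 d=15 * → r--
[1,10] -12+24=12 d=8 * → r--

l=1, r=9, best |Δ|=8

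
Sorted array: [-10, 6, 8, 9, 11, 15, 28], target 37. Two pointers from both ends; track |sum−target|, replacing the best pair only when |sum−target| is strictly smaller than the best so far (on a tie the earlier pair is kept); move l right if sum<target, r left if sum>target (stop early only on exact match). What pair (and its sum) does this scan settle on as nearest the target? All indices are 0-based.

pair (9, 28) with sum 37 (|Δ|=0)

[0,6] -10+28=18 d=19 * → l++
[1,6] 6+28=34 d=3 * → l++
[2,6] 8+28=36 d=1 * → l++
[3,6] 9+28=37 d=0 * → stop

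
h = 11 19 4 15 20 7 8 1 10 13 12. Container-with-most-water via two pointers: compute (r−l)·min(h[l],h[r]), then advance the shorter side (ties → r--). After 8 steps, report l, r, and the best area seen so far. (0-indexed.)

l=2, r=4, best area=110

[0,10] min(11,12)*10=110 best=110 * → l++
[1,10] min(19,12)*9=108 best=110 → r--
[1,9] min(19,13)*8=104 best=110 → r--
[1,8] min(19,10)*7=70 best=110 → r--
[1,7] min(19,1)*6=6 best=110 → r--
[1,6] min(19,8)*5=40 best=110 → r--
[1,5] min(19,7)*4=28 best=110 → r--
[1,4] min(19,20)*3=57 best=110 → l++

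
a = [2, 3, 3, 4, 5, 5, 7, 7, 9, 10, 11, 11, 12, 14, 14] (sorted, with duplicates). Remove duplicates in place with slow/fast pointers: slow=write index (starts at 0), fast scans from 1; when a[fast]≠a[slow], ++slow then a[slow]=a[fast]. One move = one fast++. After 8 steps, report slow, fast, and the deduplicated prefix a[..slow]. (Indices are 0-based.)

(s=0,f=1) a[fast]=3≠a[slow]=2 write a[1]=3 → slow++,fast++
(s=1,f=2) a[fast]=3=a[slow] dup → fast++
(s=1,f=3) a[fast]=4≠a[slow]=3 write a[2]=4 → slow++,fast++
(s=2,f=4) a[fast]=5≠a[slow]=4 write a[3]=5 → slow++,fast++
(s=3,f=5) a[fast]=5=a[slow] dup → fast++
(s=3,f=6) a[fast]=7≠a[slow]=5 write a[4]=7 → slow++,fast++
(s=4,f=7) a[fast]=7=a[slow] dup → fast++
(s=4,f=8) a[fast]=9≠a[slow]=7 write a[5]=9 → slow++,fast++

slow=5, fast=9, prefix=[2, 3, 4, 5, 7, 9]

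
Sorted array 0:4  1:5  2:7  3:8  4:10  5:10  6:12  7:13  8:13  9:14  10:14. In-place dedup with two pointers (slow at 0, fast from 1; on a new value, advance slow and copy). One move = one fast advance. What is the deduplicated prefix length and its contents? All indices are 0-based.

length 8; prefix = [4, 5, 7, 8, 10, 12, 13, 14]

(s=0,f=1) a[fast]=5≠a[slow]=4 write a[1]=5 → slow++,fast++
(s=1,f=2) a[fast]=7≠a[slow]=5 write a[2]=7 → slow++,fast++
(s=2,f=3) a[fast]=8≠a[slow]=7 write a[3]=8 → slow++,fast++
(s=3,f=4) a[fast]=10≠a[slow]=8 write a[4]=10 → slow++,fast++
(s=4,f=5) a[fast]=10=a[slow] dup → fast++
(s=4,f=6) a[fast]=12≠a[slow]=10 write a[5]=12 → slow++,fast++
(s=5,f=7) a[fast]=13≠a[slow]=12 write a[6]=13 → slow++,fast++
(s=6,f=8) a[fast]=13=a[slow] dup → fast++
(s=6,f=9) a[fast]=14≠a[slow]=13 write a[7]=14 → slow++,fast++
(s=7,f=10) a[fast]=14=a[slow] dup → fast++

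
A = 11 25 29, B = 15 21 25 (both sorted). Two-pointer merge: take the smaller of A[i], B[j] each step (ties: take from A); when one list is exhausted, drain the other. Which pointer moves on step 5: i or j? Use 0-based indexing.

j

i=0 j=0: A[i]=11<=B[j]=15 take 11, i++
i=1 j=0: A[i]=25>B[j]=15 take 15, j++
i=1 j=1: A[i]=25>B[j]=21 take 21, j++
i=1 j=2: A[i]=25<=B[j]=25 take 25, i++
i=2 j=2: A[i]=29>B[j]=25 take 25, j++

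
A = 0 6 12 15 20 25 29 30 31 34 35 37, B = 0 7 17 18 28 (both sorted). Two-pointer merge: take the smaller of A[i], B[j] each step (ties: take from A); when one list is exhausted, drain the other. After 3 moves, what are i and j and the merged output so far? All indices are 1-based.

i=1 j=1: A[i]=0<=B[j]=0 take 0, i++
i=2 j=1: A[i]=6>B[j]=0 take 0, j++
i=2 j=2: A[i]=6<=B[j]=7 take 6, i++

i=3, j=2, merged so far=[0, 0, 6]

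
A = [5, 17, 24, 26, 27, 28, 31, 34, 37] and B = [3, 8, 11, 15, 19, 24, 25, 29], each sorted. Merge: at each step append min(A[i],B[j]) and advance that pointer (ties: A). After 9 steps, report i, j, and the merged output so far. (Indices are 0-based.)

i=0 j=0: A[i]=5>B[j]=3 take 3, j++
i=0 j=1: A[i]=5<=B[j]=8 take 5, i++
i=1 j=1: A[i]=17>B[j]=8 take 8, j++
i=1 j=2: A[i]=17>B[j]=11 take 11, j++
i=1 j=3: A[i]=17>B[j]=15 take 15, j++
i=1 j=4: A[i]=17<=B[j]=19 take 17, i++
i=2 j=4: A[i]=24>B[j]=19 take 19, j++
i=2 j=5: A[i]=24<=B[j]=24 take 24, i++
i=3 j=5: A[i]=26>B[j]=24 take 24, j++

i=3, j=6, merged so far=[3, 5, 8, 11, 15, 17, 19, 24, 24]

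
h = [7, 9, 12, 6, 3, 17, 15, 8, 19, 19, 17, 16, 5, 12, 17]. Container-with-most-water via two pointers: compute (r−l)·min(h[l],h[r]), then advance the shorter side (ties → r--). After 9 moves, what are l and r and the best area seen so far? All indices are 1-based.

l=1 r=15: min(7,17)*14=98 best=98 *, l++
l=2 r=15: min(9,17)*13=117 best=117 *, l++
l=3 r=15: min(12,17)*12=144 best=144 *, l++
l=4 r=15: min(6,17)*11=66 best=144, l++
l=5 r=15: min(3,17)*10=30 best=144, l++
l=6 r=15: min(17,17)*9=153 best=153 *, r--
l=6 r=14: min(17,12)*8=96 best=153, r--
l=6 r=13: min(17,5)*7=35 best=153, r--
l=6 r=12: min(17,16)*6=96 best=153, r--

l=6, r=11, best area=153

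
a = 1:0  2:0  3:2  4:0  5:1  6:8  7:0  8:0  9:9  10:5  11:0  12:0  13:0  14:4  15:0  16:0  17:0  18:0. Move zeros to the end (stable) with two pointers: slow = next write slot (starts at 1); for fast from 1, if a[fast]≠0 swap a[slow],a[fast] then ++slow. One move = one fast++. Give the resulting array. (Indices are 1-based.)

(s=1,f=1) a[fast]=0 → fast++
(s=1,f=2) a[fast]=0 → fast++
(s=1,f=3) a[fast]=2≠0 swap→a[1]=2 → slow++,fast++
(s=2,f=4) a[fast]=0 → fast++
(s=2,f=5) a[fast]=1≠0 swap→a[2]=1 → slow++,fast++
(s=3,f=6) a[fast]=8≠0 swap→a[3]=8 → slow++,fast++
(s=4,f=7) a[fast]=0 → fast++
(s=4,f=8) a[fast]=0 → fast++
(s=4,f=9) a[fast]=9≠0 swap→a[4]=9 → slow++,fast++
(s=5,f=10) a[fast]=5≠0 swap→a[5]=5 → slow++,fast++
(s=6,f=11) a[fast]=0 → fast++
(s=6,f=12) a[fast]=0 → fast++
(s=6,f=13) a[fast]=0 → fast++
(s=6,f=14) a[fast]=4≠0 swap→a[6]=4 → slow++,fast++
(s=7,f=15) a[fast]=0 → fast++
(s=7,f=16) a[fast]=0 → fast++
(s=7,f=17) a[fast]=0 → fast++
(s=7,f=18) a[fast]=0 → fast++

[2, 1, 8, 9, 5, 4, 0, 0, 0, 0, 0, 0, 0, 0, 0, 0, 0, 0]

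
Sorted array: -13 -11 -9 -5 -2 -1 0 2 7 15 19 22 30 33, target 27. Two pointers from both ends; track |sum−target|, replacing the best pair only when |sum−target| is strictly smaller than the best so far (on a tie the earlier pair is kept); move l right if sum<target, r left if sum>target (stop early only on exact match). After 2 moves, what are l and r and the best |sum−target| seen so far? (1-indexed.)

[1,14] -13+33=20 d=7 * → l++
[2,14] -11+33=22 d=5 * → l++

l=3, r=14, best |Δ|=5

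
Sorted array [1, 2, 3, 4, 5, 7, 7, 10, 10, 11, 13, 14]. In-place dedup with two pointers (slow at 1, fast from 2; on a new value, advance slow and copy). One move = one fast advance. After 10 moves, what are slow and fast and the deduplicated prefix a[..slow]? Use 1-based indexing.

slow=9, fast=12, prefix=[1, 2, 3, 4, 5, 7, 10, 11, 13]

slow=1 fast=2: a[fast]=2≠a[slow]=1 write a[2]=2, slow++,fast++
slow=2 fast=3: a[fast]=3≠a[slow]=2 write a[3]=3, slow++,fast++
slow=3 fast=4: a[fast]=4≠a[slow]=3 write a[4]=4, slow++,fast++
slow=4 fast=5: a[fast]=5≠a[slow]=4 write a[5]=5, slow++,fast++
slow=5 fast=6: a[fast]=7≠a[slow]=5 write a[6]=7, slow++,fast++
slow=6 fast=7: a[fast]=7=a[slow] dup, fast++
slow=6 fast=8: a[fast]=10≠a[slow]=7 write a[7]=10, slow++,fast++
slow=7 fast=9: a[fast]=10=a[slow] dup, fast++
slow=7 fast=10: a[fast]=11≠a[slow]=10 write a[8]=11, slow++,fast++
slow=8 fast=11: a[fast]=13≠a[slow]=11 write a[9]=13, slow++,fast++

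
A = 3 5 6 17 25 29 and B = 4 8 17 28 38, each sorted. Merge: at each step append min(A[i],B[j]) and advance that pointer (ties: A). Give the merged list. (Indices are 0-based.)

[i=0,j=0] A[i]=3<=B[j]=4 take 3 → i++
[i=1,j=0] A[i]=5>B[j]=4 take 4 → j++
[i=1,j=1] A[i]=5<=B[j]=8 take 5 → i++
[i=2,j=1] A[i]=6<=B[j]=8 take 6 → i++
[i=3,j=1] A[i]=17>B[j]=8 take 8 → j++
[i=3,j=2] A[i]=17<=B[j]=17 take 17 → i++
[i=4,j=2] A[i]=25>B[j]=17 take 17 → j++
[i=4,j=3] A[i]=25<=B[j]=28 take 25 → i++
[i=5,j=3] A[i]=29>B[j]=28 take 28 → j++
[i=5,j=4] A[i]=29<=B[j]=38 take 29 → i++
[i=6,j=4] A done, take B[j]=38 → j++

[3, 4, 5, 6, 8, 17, 17, 25, 28, 29, 38]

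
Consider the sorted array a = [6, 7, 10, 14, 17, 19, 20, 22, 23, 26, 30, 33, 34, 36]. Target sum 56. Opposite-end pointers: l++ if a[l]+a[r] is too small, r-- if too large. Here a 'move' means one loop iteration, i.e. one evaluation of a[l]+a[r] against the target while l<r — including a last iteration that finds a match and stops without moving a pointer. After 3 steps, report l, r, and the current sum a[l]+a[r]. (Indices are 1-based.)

l=4, r=14, sum=50

l=1 r=14: 6+36=42 <56, l++
l=2 r=14: 7+36=43 <56, l++
l=3 r=14: 10+36=46 <56, l++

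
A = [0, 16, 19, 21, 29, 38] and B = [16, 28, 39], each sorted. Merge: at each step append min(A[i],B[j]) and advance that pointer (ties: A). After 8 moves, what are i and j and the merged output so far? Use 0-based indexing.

[i=0,j=0] A[i]=0<=B[j]=16 take 0 → i++
[i=1,j=0] A[i]=16<=B[j]=16 take 16 → i++
[i=2,j=0] A[i]=19>B[j]=16 take 16 → j++
[i=2,j=1] A[i]=19<=B[j]=28 take 19 → i++
[i=3,j=1] A[i]=21<=B[j]=28 take 21 → i++
[i=4,j=1] A[i]=29>B[j]=28 take 28 → j++
[i=4,j=2] A[i]=29<=B[j]=39 take 29 → i++
[i=5,j=2] A[i]=38<=B[j]=39 take 38 → i++

i=6, j=2, merged so far=[0, 16, 16, 19, 21, 28, 29, 38]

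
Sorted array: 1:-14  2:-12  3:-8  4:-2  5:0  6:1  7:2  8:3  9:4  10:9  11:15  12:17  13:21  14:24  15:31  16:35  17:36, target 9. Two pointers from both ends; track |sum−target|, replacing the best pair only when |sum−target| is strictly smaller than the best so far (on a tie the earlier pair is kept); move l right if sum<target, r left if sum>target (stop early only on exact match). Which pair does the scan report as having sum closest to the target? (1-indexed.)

pair (-12, 21) with sum 9 (|Δ|=0)

[1,17] -14+36=22 d=13 * → r--
[1,16] -14+35=21 d=12 * → r--
[1,15] -14+31=17 d=8 * → r--
[1,14] -14+24=10 d=1 * → r--
[1,13] -14+21=7 d=2 → l++
[2,13] -12+21=9 d=0 * → stop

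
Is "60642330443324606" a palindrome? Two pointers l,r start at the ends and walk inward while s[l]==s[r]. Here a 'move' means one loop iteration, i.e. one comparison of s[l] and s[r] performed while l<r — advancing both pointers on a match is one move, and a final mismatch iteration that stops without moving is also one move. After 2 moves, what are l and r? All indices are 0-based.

l=2, r=14

l=0 r=16: '6'=='6', l++,r--
l=1 r=15: '0'=='0', l++,r--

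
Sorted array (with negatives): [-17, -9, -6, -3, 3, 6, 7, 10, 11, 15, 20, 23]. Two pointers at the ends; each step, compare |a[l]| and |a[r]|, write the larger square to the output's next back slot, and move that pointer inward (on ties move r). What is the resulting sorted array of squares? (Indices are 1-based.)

[1,12] |-17|<=|23| out[12]=529 → r--
[1,11] |-17|<=|20| out[11]=400 → r--
[1,10] |-17|>|15| out[10]=289 → l++
[2,10] |-9|<=|15| out[9]=225 → r--
[2,9] |-9|<=|11| out[8]=121 → r--
[2,8] |-9|<=|10| out[7]=100 → r--
[2,7] |-9|>|7| out[6]=81 → l++
[3,7] |-6|<=|7| out[5]=49 → r--
[3,6] |-6|<=|6| out[4]=36 → r--
[3,5] |-6|>|3| out[3]=36 → l++
[4,5] |-3|<=|3| out[2]=9 → r--
[4,4] |-3|<=|-3| out[1]=9 → r--

[9, 9, 36, 36, 49, 81, 100, 121, 225, 289, 400, 529]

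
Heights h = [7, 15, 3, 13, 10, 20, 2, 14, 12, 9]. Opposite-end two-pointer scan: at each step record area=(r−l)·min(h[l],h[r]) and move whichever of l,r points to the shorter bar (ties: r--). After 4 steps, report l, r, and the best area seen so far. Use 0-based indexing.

l=0 r=9: min(7,9)*9=63 best=63 *, l++
l=1 r=9: min(15,9)*8=72 best=72 *, r--
l=1 r=8: min(15,12)*7=84 best=84 *, r--
l=1 r=7: min(15,14)*6=84 best=84, r--

l=1, r=6, best area=84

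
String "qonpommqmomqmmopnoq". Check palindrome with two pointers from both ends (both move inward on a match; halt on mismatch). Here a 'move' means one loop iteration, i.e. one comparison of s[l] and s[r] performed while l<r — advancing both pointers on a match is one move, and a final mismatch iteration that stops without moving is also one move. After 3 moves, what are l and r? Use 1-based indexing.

l=4, r=16

[1,19] 'q'=='q' → l++,r--
[2,18] 'o'=='o' → l++,r--
[3,17] 'n'=='n' → l++,r--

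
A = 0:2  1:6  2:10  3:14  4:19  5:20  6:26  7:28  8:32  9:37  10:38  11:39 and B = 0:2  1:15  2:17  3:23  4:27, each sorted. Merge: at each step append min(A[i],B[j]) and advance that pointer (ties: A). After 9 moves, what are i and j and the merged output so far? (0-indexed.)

i=0 j=0: A[i]=2<=B[j]=2 take 2, i++
i=1 j=0: A[i]=6>B[j]=2 take 2, j++
i=1 j=1: A[i]=6<=B[j]=15 take 6, i++
i=2 j=1: A[i]=10<=B[j]=15 take 10, i++
i=3 j=1: A[i]=14<=B[j]=15 take 14, i++
i=4 j=1: A[i]=19>B[j]=15 take 15, j++
i=4 j=2: A[i]=19>B[j]=17 take 17, j++
i=4 j=3: A[i]=19<=B[j]=23 take 19, i++
i=5 j=3: A[i]=20<=B[j]=23 take 20, i++

i=6, j=3, merged so far=[2, 2, 6, 10, 14, 15, 17, 19, 20]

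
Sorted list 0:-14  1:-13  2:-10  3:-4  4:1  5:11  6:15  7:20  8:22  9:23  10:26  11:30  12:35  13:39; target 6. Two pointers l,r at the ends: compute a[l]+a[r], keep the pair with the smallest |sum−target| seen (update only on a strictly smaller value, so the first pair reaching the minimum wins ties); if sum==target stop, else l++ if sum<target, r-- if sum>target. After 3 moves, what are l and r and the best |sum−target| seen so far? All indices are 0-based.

l=0, r=10, best |Δ|=10

[0,13] -14+39=25 d=19 * → r--
[0,12] -14+35=21 d=15 * → r--
[0,11] -14+30=16 d=10 * → r--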